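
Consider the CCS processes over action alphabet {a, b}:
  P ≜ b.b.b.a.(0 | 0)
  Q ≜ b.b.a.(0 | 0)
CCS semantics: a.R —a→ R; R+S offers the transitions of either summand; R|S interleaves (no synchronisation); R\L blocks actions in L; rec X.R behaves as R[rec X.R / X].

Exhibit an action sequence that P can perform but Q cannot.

bbb

P's transition system — 5 states:
  s0 = b.b.b.a.(0 | 0) → =b=> s1
  s1 = b.b.a.(0 | 0) → =b=> s2
  s2 = b.a.(0 | 0) → =b=> s3
  s3 = a.(0 | 0) → =a=> s4
  s4 = 0 | 0 → ∅
Q's transition system — 4 states:
  t0 = b.b.a.(0 | 0) → =b=> t1
  t1 = b.a.(0 | 0) → =b=> t2
  t2 = a.(0 | 0) → =a=> t3
  t3 = 0 | 0 → ∅
Trace ⟨bbb⟩ through P, begin at {s0}:
  step 1 (b): {s1}
  step 2 (b): {s2}
  step 3 (b): {s3}
  ✓ P
Trace ⟨bbb⟩ through Q, begin at {t0}:
  step 1 (b): {t1}
  step 2 (b): {t2}
  step 3 (b): ∅ (Q stuck)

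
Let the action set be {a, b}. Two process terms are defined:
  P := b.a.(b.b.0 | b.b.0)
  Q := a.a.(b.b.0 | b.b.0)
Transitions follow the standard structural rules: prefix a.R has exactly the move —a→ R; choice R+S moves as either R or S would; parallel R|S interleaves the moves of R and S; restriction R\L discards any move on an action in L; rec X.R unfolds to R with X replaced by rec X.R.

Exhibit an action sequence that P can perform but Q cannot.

b

Reachable graph of P (11 states):
  p0 = b.a.(b.b.0 | b.b.0) :: —b→ p1
  p1 = a.(b.b.0 | b.b.0) :: —a→ p2
  p2 = b.b.0 | b.b.0 :: —b→ p3, —b→ p4
  p3 = b.0 | b.b.0 :: —b→ p5, —b→ p6
  p4 = b.b.0 | b.0 :: —b→ p6, —b→ p7
  p5 = 0 | b.b.0 :: —b→ p8
  p6 = b.0 | b.0 :: —b→ p8, —b→ p9
  p7 = b.b.0 | 0 :: —b→ p9
  p8 = 0 | b.0 :: —b→ p10
  p9 = b.0 | 0 :: —b→ p10
  p10 = 0 | 0 :: deadlocked
Reachable graph of Q (11 states):
  q0 = a.a.(b.b.0 | b.b.0) :: —a→ q1
  q1 = a.(b.b.0 | b.b.0) :: —a→ q2
  q2 = b.b.0 | b.b.0 :: —b→ q3, —b→ q4
  q3 = b.0 | b.b.0 :: —b→ q5, —b→ q6
  q4 = b.b.0 | b.0 :: —b→ q6, —b→ q7
  q5 = 0 | b.b.0 :: —b→ q8
  q6 = b.0 | b.0 :: —b→ q8, —b→ q9
  q7 = b.b.0 | 0 :: —b→ q9
  q8 = 0 | b.0 :: —b→ q10
  q9 = b.0 | 0 :: —b→ q10
  q10 = 0 | 0 :: deadlocked
Run σ = ⟨b⟩ on P: start {p0}
  [1] b ⇒ {p1}
  P completes σ.
Run σ = ⟨b⟩ on Q: start {q0}
  [1] b ⇒ ∅ (Q stuck)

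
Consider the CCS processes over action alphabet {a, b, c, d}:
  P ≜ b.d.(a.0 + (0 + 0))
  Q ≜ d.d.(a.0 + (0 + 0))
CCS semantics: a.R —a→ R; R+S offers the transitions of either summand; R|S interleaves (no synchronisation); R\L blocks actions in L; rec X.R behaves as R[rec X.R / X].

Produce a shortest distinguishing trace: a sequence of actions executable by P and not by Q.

Reachable graph of P (4 states):
  p0 = b.d.(a.0 + (0 + 0)) ⊢ --b--▸ p1
  p1 = d.(a.0 + (0 + 0)) ⊢ --d--▸ p2
  p2 = a.0 + (0 + 0) ⊢ --a--▸ p3
  p3 = 0 ⊢ ·
Reachable graph of Q (4 states):
  q0 = d.d.(a.0 + (0 + 0)) ⊢ --d--▸ q1
  q1 = d.(a.0 + (0 + 0)) ⊢ --d--▸ q2
  q2 = a.0 + (0 + 0) ⊢ --a--▸ q3
  q3 = 0 ⊢ ·
Executing b from P (initial set {p0}):
  after b @ step 1: {p1}
  P completes σ.
Executing b from Q (initial set {q0}):
  after b @ step 1: ∅ (Q stuck)

b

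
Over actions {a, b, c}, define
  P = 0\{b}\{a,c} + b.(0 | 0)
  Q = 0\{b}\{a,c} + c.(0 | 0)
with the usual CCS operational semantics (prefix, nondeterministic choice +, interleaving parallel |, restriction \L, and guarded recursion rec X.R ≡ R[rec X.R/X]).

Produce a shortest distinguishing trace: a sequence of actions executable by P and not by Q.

b

Reachable graph of P (2 states):
  s0 = 0\{b}\{a,c} + b.(0 | 0) ⊢ =b=> s1
  s1 = 0 | 0 ⊢ stopped
Reachable graph of Q (2 states):
  t0 = 0\{b}\{a,c} + c.(0 | 0) ⊢ =c=> t1
  t1 = 0 | 0 ⊢ stopped
Run σ = ⟨b⟩ on P: start {s0}
  step 1 (b): {s1}
  ✓ P
Run σ = ⟨b⟩ on Q: start {t0}
  step 1 (b): ∅ (Q stuck)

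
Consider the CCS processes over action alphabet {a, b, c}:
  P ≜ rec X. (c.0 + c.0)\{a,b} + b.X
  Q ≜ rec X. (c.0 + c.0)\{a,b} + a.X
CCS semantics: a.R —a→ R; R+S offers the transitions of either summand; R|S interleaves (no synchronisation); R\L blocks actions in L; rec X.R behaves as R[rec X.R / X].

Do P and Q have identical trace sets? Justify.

LTS(P): 2 reachable states
  p0 = rec X. (c.0 + c.0)\{a,b} + b.X :: —b→ p0, —c→ p1
  p1 = 0\{a,b} :: ·
LTS(Q): 2 reachable states
  q0 = rec X. (c.0 + c.0)\{a,b} + a.X :: —a→ q0, —c→ q1
  q1 = 0\{a,b} :: ·
Executing b from P (initial set {p0}):
  step 1 (b): {p0}
  — P admits the full trace.
Executing b from Q (initial set {q0}):
  step 1 (b): ∅  — Q cannot continue

trace-distinct — witness ⟨b⟩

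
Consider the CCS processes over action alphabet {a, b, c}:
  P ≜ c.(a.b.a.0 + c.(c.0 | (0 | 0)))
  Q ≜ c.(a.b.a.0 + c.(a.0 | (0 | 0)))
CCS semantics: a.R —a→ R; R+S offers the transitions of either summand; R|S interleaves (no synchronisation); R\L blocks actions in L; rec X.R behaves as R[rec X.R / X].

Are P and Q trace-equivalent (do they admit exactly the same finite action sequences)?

traces(P) ≠ traces(Q) — witness ⟨ccc⟩

Reachable graph of P (7 states):
  p0 = c.(a.b.a.0 + c.(c.0 | (0 | 0))) → —c→ p1
  p1 = a.b.a.0 + c.(c.0 | (0 | 0)) → —a→ p2, —c→ p3
  p2 = b.a.0 → —b→ p4
  p3 = c.0 | (0 | 0) → —c→ p5
  p4 = a.0 → —a→ p6
  p5 = 0 | (0 | 0) → deadlocked
  p6 = 0 → deadlocked
Reachable graph of Q (7 states):
  q0 = c.(a.b.a.0 + c.(a.0 | (0 | 0))) → —c→ q1
  q1 = a.b.a.0 + c.(a.0 | (0 | 0)) → —a→ q2, —c→ q3
  q2 = b.a.0 → —b→ q4
  q3 = a.0 | (0 | 0) → —a→ q5
  q4 = a.0 → —a→ q6
  q5 = 0 | (0 | 0) → deadlocked
  q6 = 0 → deadlocked
Executing ccc from P (initial set {p0}):
  after c @ step 1: {p1}
  after c @ step 2: {p3}
  after c @ step 3: {p5}
  — P admits the full trace.
Executing ccc from Q (initial set {q0}):
  after c @ step 1: {q1}
  after c @ step 2: {q3}
  after c @ step 3: ∅  — Q cannot continue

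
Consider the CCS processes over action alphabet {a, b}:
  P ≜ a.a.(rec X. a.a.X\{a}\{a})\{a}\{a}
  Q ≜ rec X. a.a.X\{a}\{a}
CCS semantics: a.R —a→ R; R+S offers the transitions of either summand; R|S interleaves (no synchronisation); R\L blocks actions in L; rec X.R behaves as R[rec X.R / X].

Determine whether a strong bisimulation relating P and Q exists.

P ~ Q

P's transition system — 3 states:
  s0 = a.a.(rec X. a.a.X\{a}\{a})\{a}\{a} :: —a→ s1
  s1 = a.(rec X. a.a.X\{a}\{a})\{a}\{a} :: —a→ s2
  s2 = (rec X. a.a.X\{a}\{a})\{a}\{a} :: ·
Q's transition system — 3 states:
  t0 = rec X. a.a.X\{a}\{a} :: —a→ t1
  t1 = a.(rec X. a.a.X\{a}\{a})\{a}\{a} :: —a→ t2
  t2 = (rec X. a.a.X\{a}\{a})\{a}\{a} :: ·
Coarsest stable partition (strong bisimilarity classes):
  B0 = {s0, t0}
  B1 = {s1, t1}
  B2 = {s2, t2}
s0 ∈ B0, t0 ∈ B0 → same block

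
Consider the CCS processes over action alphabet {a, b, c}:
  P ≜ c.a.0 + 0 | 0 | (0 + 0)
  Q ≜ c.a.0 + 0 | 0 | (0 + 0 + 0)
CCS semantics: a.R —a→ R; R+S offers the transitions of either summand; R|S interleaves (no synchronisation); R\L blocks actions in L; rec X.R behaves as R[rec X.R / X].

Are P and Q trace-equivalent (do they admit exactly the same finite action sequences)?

Reachable graph of P (3 states):
  p0 = c.a.0 + 0 | 0 | (0 + 0) :: --c--▸ p1
  p1 = a.0 :: --a--▸ p2
  p2 = 0 :: ∅
Reachable graph of Q (3 states):
  q0 = c.a.0 + 0 | 0 | (0 + 0 + 0) :: --c--▸ q1
  q1 = a.0 :: --a--▸ q2
  q2 = 0 :: ∅
Bisimilarity quotient blocks:
  B0 = {p0, q0}
  B1 = {p1, q1}
  B2 = {p2, q2}
p0 ∈ B0, q0 ∈ B0 → same block
Bisimilar ⇒ trace-equivalent.

YES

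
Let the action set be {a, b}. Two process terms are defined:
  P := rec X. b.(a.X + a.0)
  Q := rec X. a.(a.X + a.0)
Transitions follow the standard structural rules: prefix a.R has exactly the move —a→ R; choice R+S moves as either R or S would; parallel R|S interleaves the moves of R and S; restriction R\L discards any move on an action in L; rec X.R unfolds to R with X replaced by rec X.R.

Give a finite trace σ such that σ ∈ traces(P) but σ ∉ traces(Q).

LTS(P): 3 reachable states
  s0 = rec X. b.(a.X + a.0) | =b=> s1
  s1 = a.(rec X. b.(a.X + a.0)) + a.0 | =a=> s0, =a=> s2
  s2 = 0 | (no moves)
LTS(Q): 3 reachable states
  t0 = rec X. a.(a.X + a.0) | =a=> t1
  t1 = a.(rec X. a.(a.X + a.0)) + a.0 | =a=> t0, =a=> t2
  t2 = 0 | (no moves)
Run σ = ⟨b⟩ on P: start {s0}
  [1] b ⇒ {s1}
  ✓ P
Run σ = ⟨b⟩ on Q: start {t0}
  [1] b ⇒ ∅ (Q stuck)

b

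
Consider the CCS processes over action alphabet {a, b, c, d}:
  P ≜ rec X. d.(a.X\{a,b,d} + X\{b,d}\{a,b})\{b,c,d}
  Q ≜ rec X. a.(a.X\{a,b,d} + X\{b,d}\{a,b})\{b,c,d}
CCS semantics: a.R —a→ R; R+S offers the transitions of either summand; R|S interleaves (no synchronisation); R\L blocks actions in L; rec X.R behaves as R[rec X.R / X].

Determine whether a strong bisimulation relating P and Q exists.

not bisimilar

P's transition system — 3 states:
  m0 = rec X. d.(a.X\{a,b,d} + X\{b,d}\{a,b})\{b,c,d} → --d--▸ m1
  m1 = (a.(rec X. d.(a.X\{a,b,d} + X\{b,d}\{a,b})\{b,c,d})\{a,b,d} + (rec X. d.(a.X\{a,b,d} + X\{b,d}\{a,b})\{b,c,d})\{b,d}\{a,b})\{b,c,d} → --a--▸ m2
  m2 = (rec X. d.(a.X\{a,b,d} + X\{b,d}\{a,b})\{b,c,d})\{a,b,d}\{b,c,d} → deadlocked
Q's transition system — 3 states:
  n0 = rec X. a.(a.X\{a,b,d} + X\{b,d}\{a,b})\{b,c,d} → --a--▸ n1
  n1 = (a.(rec X. a.(a.X\{a,b,d} + X\{b,d}\{a,b})\{b,c,d})\{a,b,d} + (rec X. a.(a.X\{a,b,d} + X\{b,d}\{a,b})\{b,c,d})\{b,d}\{a,b})\{b,c,d} → --a--▸ n2
  n2 = (rec X. a.(a.X\{a,b,d} + X\{b,d}\{a,b})\{b,c,d})\{a,b,d}\{b,c,d} → deadlocked
Bisimilarity quotient blocks:
  B0 = {m0}
  B1 = {m1, n1}
  B2 = {m2, n2}
  B3 = {n0}
m0 ∈ B0, n0 ∈ B3 → different blocks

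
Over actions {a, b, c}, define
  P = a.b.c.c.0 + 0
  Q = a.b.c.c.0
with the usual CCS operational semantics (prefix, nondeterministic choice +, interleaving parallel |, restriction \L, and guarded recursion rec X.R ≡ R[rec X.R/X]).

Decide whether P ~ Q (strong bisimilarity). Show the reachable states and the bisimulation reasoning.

Reachable graph of P (5 states):
  p0 = a.b.c.c.0 + 0 | --a--▸ p1
  p1 = b.c.c.0 | --b--▸ p2
  p2 = c.c.0 | --c--▸ p3
  p3 = c.0 | --c--▸ p4
  p4 = 0 | ·
Reachable graph of Q (5 states):
  q0 = a.b.c.c.0 | --a--▸ q1
  q1 = b.c.c.0 | --b--▸ q2
  q2 = c.c.0 | --c--▸ q3
  q3 = c.0 | --c--▸ q4
  q4 = 0 | ·
Coarsest stable partition (strong bisimilarity classes):
  B0 = {p0, q0}
  B1 = {p1, q1}
  B2 = {p2, q2}
  B3 = {p3, q3}
  B4 = {p4, q4}
p0 ∈ B0, q0 ∈ B0 → same block

bisimilar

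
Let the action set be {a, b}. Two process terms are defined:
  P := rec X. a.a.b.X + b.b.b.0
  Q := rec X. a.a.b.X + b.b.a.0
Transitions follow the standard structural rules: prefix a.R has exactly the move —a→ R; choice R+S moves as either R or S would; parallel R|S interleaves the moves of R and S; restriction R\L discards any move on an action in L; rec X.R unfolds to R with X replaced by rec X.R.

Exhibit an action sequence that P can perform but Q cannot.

P's transition system — 6 states:
  s0 = rec X. a.a.b.X + b.b.b.0 ⊢ —a→ s1, —b→ s2
  s1 = a.b.(rec X. a.a.b.X + b.b.b.0) ⊢ —a→ s3
  s2 = b.b.0 ⊢ —b→ s4
  s3 = b.(rec X. a.a.b.X + b.b.b.0) ⊢ —b→ s0
  s4 = b.0 ⊢ —b→ s5
  s5 = 0 ⊢ stopped
Q's transition system — 6 states:
  t0 = rec X. a.a.b.X + b.b.a.0 ⊢ —a→ t1, —b→ t2
  t1 = a.b.(rec X. a.a.b.X + b.b.a.0) ⊢ —a→ t3
  t2 = b.a.0 ⊢ —b→ t4
  t3 = b.(rec X. a.a.b.X + b.b.a.0) ⊢ —b→ t0
  t4 = a.0 ⊢ —a→ t5
  t5 = 0 ⊢ stopped
Executing bbb from P (initial set {s0}):
  after b @ step 1: {s2}
  after b @ step 2: {s4}
  after b @ step 3: {s5}
  ✓ P
Executing bbb from Q (initial set {t0}):
  after b @ step 1: {t2}
  after b @ step 2: {t4}
  after b @ step 3: ∅ (Q stuck)

bbb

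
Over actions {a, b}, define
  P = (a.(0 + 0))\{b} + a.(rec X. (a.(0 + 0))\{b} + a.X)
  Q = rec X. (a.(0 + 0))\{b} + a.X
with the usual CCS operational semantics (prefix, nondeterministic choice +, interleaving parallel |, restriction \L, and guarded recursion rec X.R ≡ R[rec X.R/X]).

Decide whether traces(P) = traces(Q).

P's transition system — 3 states:
  s0 = (a.(0 + 0))\{b} + a.(rec X. (a.(0 + 0))\{b} + a.X) has moves —a→ s1, —a→ s2
  s1 = (0 + 0)\{b} has moves ·
  s2 = rec X. (a.(0 + 0))\{b} + a.X has moves —a→ s1, —a→ s2
Q's transition system — 2 states:
  t0 = rec X. (a.(0 + 0))\{b} + a.X has moves —a→ t0, —a→ t1
  t1 = (0 + 0)\{b} has moves ·
Coarsest stable partition (strong bisimilarity classes):
  B0 = {s0, s2, t0}
  B1 = {s1, t1}
s0 ∈ B0, t0 ∈ B0 → same block
Bisimilar ⇒ trace-equivalent.

traces(P) = traces(Q)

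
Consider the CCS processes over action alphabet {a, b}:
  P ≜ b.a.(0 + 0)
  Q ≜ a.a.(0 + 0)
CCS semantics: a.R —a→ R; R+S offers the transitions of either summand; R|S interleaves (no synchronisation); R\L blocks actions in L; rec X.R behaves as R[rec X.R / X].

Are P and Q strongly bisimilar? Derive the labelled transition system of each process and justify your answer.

NO

Reachable graph of P (3 states):
  p0 = b.a.(0 + 0) has moves -b-> p1
  p1 = a.(0 + 0) has moves -a-> p2
  p2 = 0 + 0 has moves stopped
Reachable graph of Q (3 states):
  q0 = a.a.(0 + 0) has moves -a-> q1
  q1 = a.(0 + 0) has moves -a-> q2
  q2 = 0 + 0 has moves stopped
Coarsest stable partition (strong bisimilarity classes):
  B0 = {p0}
  B1 = {p1, q1}
  B2 = {p2, q2}
  B3 = {q0}
p0 ∈ B0, q0 ∈ B3 → different blocks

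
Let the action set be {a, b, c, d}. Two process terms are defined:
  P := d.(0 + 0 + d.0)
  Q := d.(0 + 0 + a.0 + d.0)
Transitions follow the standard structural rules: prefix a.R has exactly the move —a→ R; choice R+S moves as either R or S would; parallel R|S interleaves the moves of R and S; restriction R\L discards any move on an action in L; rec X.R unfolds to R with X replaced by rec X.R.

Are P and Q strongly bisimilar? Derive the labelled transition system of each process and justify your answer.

NO

LTS(P): 3 reachable states
  s0 = d.(0 + 0 + d.0) | --d--▸ s1
  s1 = 0 + 0 + d.0 | --d--▸ s2
  s2 = 0 | deadlocked
LTS(Q): 3 reachable states
  t0 = d.(0 + 0 + a.0 + d.0) | --d--▸ t1
  t1 = 0 + 0 + a.0 + d.0 | --a--▸ t2, --d--▸ t2
  t2 = 0 | deadlocked
Coarsest stable partition (strong bisimilarity classes):
  B0 = {s0}
  B1 = {s1}
  B2 = {s2, t2}
  B3 = {t0}
  B4 = {t1}
s0 ∈ B0, t0 ∈ B3 → different blocks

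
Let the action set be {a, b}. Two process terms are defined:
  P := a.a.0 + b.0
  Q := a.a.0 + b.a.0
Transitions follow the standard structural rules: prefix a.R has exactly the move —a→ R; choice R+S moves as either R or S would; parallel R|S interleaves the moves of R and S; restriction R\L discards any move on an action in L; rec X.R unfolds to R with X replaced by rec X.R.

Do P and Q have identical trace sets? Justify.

LTS(P): 3 reachable states
  s0 = a.a.0 + b.0 → ··a··> s1, ··b··> s2
  s1 = a.0 → ··a··> s2
  s2 = 0 → ∅
LTS(Q): 3 reachable states
  t0 = a.a.0 + b.a.0 → ··a··> t1, ··b··> t1
  t1 = a.0 → ··a··> t2
  t2 = 0 → ∅
Run σ = ⟨ba⟩ on Q: start {t0}
  [1] b ⇒ {t1}
  [2] a ⇒ {t2}
  Q completes σ.
Run σ = ⟨ba⟩ on P: start {s0}
  [1] b ⇒ {s2}
  [2] a ⇒ ∅ (P stuck)

traces(P) ≠ traces(Q) — witness ⟨ba⟩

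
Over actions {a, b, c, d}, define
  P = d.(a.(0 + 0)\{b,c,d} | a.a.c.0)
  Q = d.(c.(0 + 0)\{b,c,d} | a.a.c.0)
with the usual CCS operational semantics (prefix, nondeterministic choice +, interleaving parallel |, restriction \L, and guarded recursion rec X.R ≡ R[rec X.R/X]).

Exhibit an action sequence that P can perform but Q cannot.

P's transition system — 9 states:
  p0 = d.(a.(0 + 0)\{b,c,d} | a.a.c.0) ⊢ ··d··> p1
  p1 = a.(0 + 0)\{b,c,d} | a.a.c.0 ⊢ ··a··> p2, ··a··> p3
  p2 = (0 + 0)\{b,c,d} | a.a.c.0 ⊢ ··a··> p4
  p3 = a.(0 + 0)\{b,c,d} | a.c.0 ⊢ ··a··> p4, ··a··> p5
  p4 = (0 + 0)\{b,c,d} | a.c.0 ⊢ ··a··> p6
  p5 = a.(0 + 0)\{b,c,d} | c.0 ⊢ ··a··> p6, ··c··> p7
  p6 = (0 + 0)\{b,c,d} | c.0 ⊢ ··c··> p8
  p7 = a.(0 + 0)\{b,c,d} | 0 ⊢ ··a··> p8
  p8 = (0 + 0)\{b,c,d} | 0 ⊢ ·
Q's transition system — 9 states:
  q0 = d.(c.(0 + 0)\{b,c,d} | a.a.c.0) ⊢ ··d··> q1
  q1 = c.(0 + 0)\{b,c,d} | a.a.c.0 ⊢ ··a··> q2, ··c··> q3
  q2 = c.(0 + 0)\{b,c,d} | a.c.0 ⊢ ··a··> q4, ··c··> q5
  q3 = (0 + 0)\{b,c,d} | a.a.c.0 ⊢ ··a··> q5
  q4 = c.(0 + 0)\{b,c,d} | c.0 ⊢ ··c··> q6, ··c··> q7
  q5 = (0 + 0)\{b,c,d} | a.c.0 ⊢ ··a··> q6
  q6 = (0 + 0)\{b,c,d} | c.0 ⊢ ··c··> q8
  q7 = c.(0 + 0)\{b,c,d} | 0 ⊢ ··c··> q8
  q8 = (0 + 0)\{b,c,d} | 0 ⊢ ·
Executing daaa from P (initial set {p0}):
  [1] d ⇒ {p1}
  [2] a ⇒ {p2, p3}
  [3] a ⇒ {p4, p5}
  [4] a ⇒ {p6}
  P completes σ.
Executing daaa from Q (initial set {q0}):
  [1] d ⇒ {q1}
  [2] a ⇒ {q2}
  [3] a ⇒ {q4}
  [4] a ⇒ ∅ (Q stuck)

daaa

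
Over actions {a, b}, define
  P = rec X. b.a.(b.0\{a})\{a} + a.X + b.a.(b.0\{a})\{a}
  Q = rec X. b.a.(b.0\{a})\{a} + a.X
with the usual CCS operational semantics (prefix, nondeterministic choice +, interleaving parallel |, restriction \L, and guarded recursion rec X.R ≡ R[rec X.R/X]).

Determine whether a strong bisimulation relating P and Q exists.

P ~ Q

P's transition system — 4 states:
  p0 = rec X. b.a.(b.0\{a})\{a} + a.X + b.a.(b.0\{a})\{a} ⊢ ··a··> p0, ··b··> p1
  p1 = a.(b.0\{a})\{a} ⊢ ··a··> p2
  p2 = (b.0\{a})\{a} ⊢ ··b··> p3
  p3 = 0\{a}\{a} ⊢ deadlocked
Q's transition system — 4 states:
  q0 = rec X. b.a.(b.0\{a})\{a} + a.X ⊢ ··a··> q0, ··b··> q1
  q1 = a.(b.0\{a})\{a} ⊢ ··a··> q2
  q2 = (b.0\{a})\{a} ⊢ ··b··> q3
  q3 = 0\{a}\{a} ⊢ deadlocked
Bisimilarity quotient blocks:
  B0 = {p0, q0}
  B1 = {p1, q1}
  B2 = {p2, q2}
  B3 = {p3, q3}
p0 ∈ B0, q0 ∈ B0 → same block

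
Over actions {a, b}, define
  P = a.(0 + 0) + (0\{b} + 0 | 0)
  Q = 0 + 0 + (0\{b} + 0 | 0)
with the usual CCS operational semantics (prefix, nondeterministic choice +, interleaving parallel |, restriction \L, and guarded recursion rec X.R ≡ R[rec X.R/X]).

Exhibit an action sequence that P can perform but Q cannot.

a

LTS(P): 2 reachable states
  m0 = a.(0 + 0) + (0\{b} + 0 | 0) → --a--▸ m1
  m1 = 0 + 0 → (no moves)
LTS(Q): 1 reachable states
  n0 = 0 + 0 + (0\{b} + 0 | 0) → (no moves)
Trace ⟨a⟩ through P, begin at {m0}:
  after a @ step 1: {m1}
  ✓ P
Trace ⟨a⟩ through Q, begin at {n0}:
  after a @ step 1: ∅ (Q stuck)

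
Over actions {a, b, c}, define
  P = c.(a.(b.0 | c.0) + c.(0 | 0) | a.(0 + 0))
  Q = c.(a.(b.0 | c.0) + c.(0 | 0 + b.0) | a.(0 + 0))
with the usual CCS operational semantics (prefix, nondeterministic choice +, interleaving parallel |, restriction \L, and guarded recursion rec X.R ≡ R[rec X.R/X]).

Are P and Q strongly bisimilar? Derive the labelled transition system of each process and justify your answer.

not bisimilar

P's transition system — 9 states:
  u0 = c.(a.(b.0 | c.0) + c.(0 | 0) | a.(0 + 0)) ⊢ =c=> u1
  u1 = a.(b.0 | c.0) + c.(0 | 0) | a.(0 + 0) ⊢ =a=> u2, =a=> u3, =c=> u4
  u2 = b.0 | c.0 ⊢ =b=> u5, =c=> u6
  u3 = c.(0 | 0) | (0 + 0) ⊢ =c=> u7
  u4 = 0 | 0 | a.(0 + 0) ⊢ =a=> u7
  u5 = 0 | c.0 ⊢ =c=> u8
  u6 = b.0 | 0 ⊢ =b=> u8
  u7 = 0 | 0 | (0 + 0) ⊢ deadlocked
  u8 = 0 | 0 ⊢ deadlocked
Q's transition system — 11 states:
  v0 = c.(a.(b.0 | c.0) + c.(0 | 0 + b.0) | a.(0 + 0)) ⊢ =c=> v1
  v1 = a.(b.0 | c.0) + c.(0 | 0 + b.0) | a.(0 + 0) ⊢ =a=> v2, =a=> v3, =c=> v4
  v2 = b.0 | c.0 ⊢ =b=> v5, =c=> v6
  v3 = c.(0 | 0 + b.0) | (0 + 0) ⊢ =c=> v7
  v4 = (0 | 0 + b.0) | a.(0 + 0) ⊢ =a=> v7, =b=> v8
  v5 = 0 | c.0 ⊢ =c=> v9
  v6 = b.0 | 0 ⊢ =b=> v9
  v7 = (0 | 0 + b.0) | (0 + 0) ⊢ =b=> v10
  v8 = 0 | a.(0 + 0) ⊢ =a=> v10
  v9 = 0 | 0 ⊢ deadlocked
  v10 = 0 | (0 + 0) ⊢ deadlocked
Partition-refinement fixed point:
  B0 = {u0}
  B1 = {u1}
  B2 = {u2, v2}
  B3 = {u3, u5, v5}
  B4 = {u7, u8, v10, v9}
  B5 = {u6, v6, v7}
  B6 = {u4, v8}
  B7 = {v0}
  B8 = {v1}
  B9 = {v4}
  B10 = {v3}
u0 ∈ B0, v0 ∈ B7 → different blocks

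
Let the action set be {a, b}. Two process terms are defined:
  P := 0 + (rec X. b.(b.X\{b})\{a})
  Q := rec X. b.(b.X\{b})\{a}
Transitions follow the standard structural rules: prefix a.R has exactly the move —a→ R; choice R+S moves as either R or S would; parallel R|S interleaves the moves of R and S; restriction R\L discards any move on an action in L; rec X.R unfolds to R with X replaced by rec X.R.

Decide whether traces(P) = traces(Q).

P's transition system — 3 states:
  m0 = 0 + (rec X. b.(b.X\{b})\{a}) → ··b··> m1
  m1 = (b.(rec X. b.(b.X\{b})\{a})\{b})\{a} → ··b··> m2
  m2 = (rec X. b.(b.X\{b})\{a})\{b}\{a} → ∅
Q's transition system — 3 states:
  n0 = rec X. b.(b.X\{b})\{a} → ··b··> n1
  n1 = (b.(rec X. b.(b.X\{b})\{a})\{b})\{a} → ··b··> n2
  n2 = (rec X. b.(b.X\{b})\{a})\{b}\{a} → ∅
Partition-refinement fixed point:
  B0 = {m0, n0}
  B1 = {m1, n1}
  B2 = {m2, n2}
m0 ∈ B0, n0 ∈ B0 → same block
Bisimilar ⇒ trace-equivalent.

traces(P) = traces(Q)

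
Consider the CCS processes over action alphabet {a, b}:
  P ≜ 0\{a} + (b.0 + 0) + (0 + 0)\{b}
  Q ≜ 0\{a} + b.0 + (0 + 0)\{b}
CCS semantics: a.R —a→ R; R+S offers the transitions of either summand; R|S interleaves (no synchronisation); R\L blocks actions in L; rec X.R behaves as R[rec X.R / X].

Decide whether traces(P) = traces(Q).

trace-equivalent

Reachable graph of P (2 states):
  s0 = 0\{a} + (b.0 + 0) + (0 + 0)\{b} ⊢ —b→ s1
  s1 = 0 ⊢ deadlocked
Reachable graph of Q (2 states):
  t0 = 0\{a} + b.0 + (0 + 0)\{b} ⊢ —b→ t1
  t1 = 0 ⊢ deadlocked
Coarsest stable partition (strong bisimilarity classes):
  B0 = {s0, t0}
  B1 = {s1, t1}
s0 ∈ B0, t0 ∈ B0 → same block
Bisimilar ⇒ trace-equivalent.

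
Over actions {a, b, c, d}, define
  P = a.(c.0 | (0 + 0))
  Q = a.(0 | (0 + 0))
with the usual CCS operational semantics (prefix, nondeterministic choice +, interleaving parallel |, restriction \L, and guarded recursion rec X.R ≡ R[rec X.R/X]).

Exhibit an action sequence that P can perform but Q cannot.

ac

Reachable graph of P (3 states):
  m0 = a.(c.0 | (0 + 0)) has moves =a=> m1
  m1 = c.0 | (0 + 0) has moves =c=> m2
  m2 = 0 | (0 + 0) has moves ∅
Reachable graph of Q (2 states):
  n0 = a.(0 | (0 + 0)) has moves =a=> n1
  n1 = 0 | (0 + 0) has moves ∅
Trace ⟨ac⟩ through P, begin at {m0}:
  after a @ step 1: {m1}
  after c @ step 2: {m2}
  P completes σ.
Trace ⟨ac⟩ through Q, begin at {n0}:
  after a @ step 1: {n1}
  after c @ step 2: ∅ (Q stuck)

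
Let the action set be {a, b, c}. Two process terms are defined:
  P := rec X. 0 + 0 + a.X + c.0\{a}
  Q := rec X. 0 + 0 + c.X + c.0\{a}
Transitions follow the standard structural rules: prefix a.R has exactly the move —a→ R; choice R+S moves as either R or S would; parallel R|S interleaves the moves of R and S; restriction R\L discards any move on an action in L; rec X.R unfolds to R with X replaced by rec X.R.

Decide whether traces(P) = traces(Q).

Reachable graph of P (2 states):
  p0 = rec X. 0 + 0 + a.X + c.0\{a} :: ··a··> p0, ··c··> p1
  p1 = 0\{a} :: stopped
Reachable graph of Q (2 states):
  q0 = rec X. 0 + 0 + c.X + c.0\{a} :: ··c··> q0, ··c··> q1
  q1 = 0\{a} :: stopped
Trace ⟨a⟩ through P, begin at {p0}:
  after a @ step 1: {p0}
  P completes σ.
Trace ⟨a⟩ through Q, begin at {q0}:
  after a @ step 1: no successor for Q

trace-distinct — witness ⟨a⟩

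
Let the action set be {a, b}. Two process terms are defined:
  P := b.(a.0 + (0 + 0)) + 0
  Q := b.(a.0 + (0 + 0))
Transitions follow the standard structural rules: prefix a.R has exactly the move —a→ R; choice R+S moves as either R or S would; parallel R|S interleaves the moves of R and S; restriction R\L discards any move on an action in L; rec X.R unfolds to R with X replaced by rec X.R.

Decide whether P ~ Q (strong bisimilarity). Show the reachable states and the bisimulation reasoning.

YES

P's transition system — 3 states:
  m0 = b.(a.0 + (0 + 0)) + 0 | --b--▸ m1
  m1 = a.0 + (0 + 0) | --a--▸ m2
  m2 = 0 | deadlocked
Q's transition system — 3 states:
  n0 = b.(a.0 + (0 + 0)) | --b--▸ n1
  n1 = a.0 + (0 + 0) | --a--▸ n2
  n2 = 0 | deadlocked
Bisimilarity quotient blocks:
  B0 = {m0, n0}
  B1 = {m1, n1}
  B2 = {m2, n2}
m0 ∈ B0, n0 ∈ B0 → same block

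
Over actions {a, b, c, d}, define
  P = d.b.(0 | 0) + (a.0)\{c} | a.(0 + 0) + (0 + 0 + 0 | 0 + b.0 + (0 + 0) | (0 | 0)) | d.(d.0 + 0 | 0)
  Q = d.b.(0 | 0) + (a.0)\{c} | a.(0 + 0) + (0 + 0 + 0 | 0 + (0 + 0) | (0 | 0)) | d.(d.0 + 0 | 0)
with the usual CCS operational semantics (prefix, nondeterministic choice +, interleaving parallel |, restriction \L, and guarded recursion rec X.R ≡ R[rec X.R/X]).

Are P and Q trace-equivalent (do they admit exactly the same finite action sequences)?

NO — witness ⟨b⟩

LTS(P): 10 reachable states
  u0 = d.b.(0 | 0) + (a.0)\{c} | a.(0 + 0) + (0 + 0 + 0 | 0 + b.0 + (0 + 0) | (0 | 0)) | d.(d.0 + 0 | 0) → =a=> u1, =a=> u2, =b=> u3, =d=> u4, =d=> u5
  u1 = (a.0)\{c} | (0 + 0) → =a=> u6
  u2 = 0\{c} | a.(0 + 0) → =a=> u6
  u3 = 0 | d.(d.0 + 0 | 0) → =d=> u7
  u4 = (0 + 0 + 0 | 0 + b.0 + (0 + 0) | (0 | 0)) | (d.0 + 0 | 0) → =b=> u7, =d=> u8
  u5 = b.(0 | 0) → =b=> u9
  u6 = 0\{c} | (0 + 0) → ·
  u7 = 0 | (d.0 + 0 | 0) → =d=> u9
  u8 = (0 + 0 + 0 | 0 + b.0 + (0 + 0) | (0 | 0)) | 0 → =b=> u9
  u9 = 0 | 0 → ·
LTS(Q): 8 reachable states
  v0 = d.b.(0 | 0) + (a.0)\{c} | a.(0 + 0) + (0 + 0 + 0 | 0 + (0 + 0) | (0 | 0)) | d.(d.0 + 0 | 0) → =a=> v1, =a=> v2, =d=> v3, =d=> v4
  v1 = (a.0)\{c} | (0 + 0) → =a=> v5
  v2 = 0\{c} | a.(0 + 0) → =a=> v5
  v3 = (0 + 0 + 0 | 0 + (0 + 0) | (0 | 0)) | (d.0 + 0 | 0) → =d=> v6
  v4 = b.(0 | 0) → =b=> v7
  v5 = 0\{c} | (0 + 0) → ·
  v6 = (0 + 0 + 0 | 0 + (0 + 0) | (0 | 0)) | 0 → ·
  v7 = 0 | 0 → ·
Executing b from P (initial set {u0}):
  after b @ step 1: {u3}
  — P admits the full trace.
Executing b from Q (initial set {v0}):
  after b @ step 1: no successor for Q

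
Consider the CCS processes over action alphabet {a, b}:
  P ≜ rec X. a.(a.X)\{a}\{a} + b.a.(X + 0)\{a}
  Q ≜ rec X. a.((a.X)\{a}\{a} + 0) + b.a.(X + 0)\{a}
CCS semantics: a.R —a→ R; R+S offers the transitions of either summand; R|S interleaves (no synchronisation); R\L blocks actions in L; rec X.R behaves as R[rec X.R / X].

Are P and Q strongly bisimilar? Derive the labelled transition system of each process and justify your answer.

P ~ Q

Reachable graph of P (5 states):
  p0 = rec X. a.(a.X)\{a}\{a} + b.a.(X + 0)\{a} → ··a··> p1, ··b··> p2
  p1 = (a.(rec X. a.(a.X)\{a}\{a} + b.a.(X + 0)\{a}))\{a}\{a} → deadlocked
  p2 = a.((rec X. a.(a.X)\{a}\{a} + b.a.(X + 0)\{a}) + 0)\{a} → ··a··> p3
  p3 = ((rec X. a.(a.X)\{a}\{a} + b.a.(X + 0)\{a}) + 0)\{a} → ··b··> p4
  p4 = (a.((rec X. a.(a.X)\{a}\{a} + b.a.(X + 0)\{a}) + 0)\{a})\{a} → deadlocked
Reachable graph of Q (5 states):
  q0 = rec X. a.((a.X)\{a}\{a} + 0) + b.a.(X + 0)\{a} → ··a··> q1, ··b··> q2
  q1 = (a.(rec X. a.((a.X)\{a}\{a} + 0) + b.a.(X + 0)\{a}))\{a}\{a} + 0 → deadlocked
  q2 = a.((rec X. a.((a.X)\{a}\{a} + 0) + b.a.(X + 0)\{a}) + 0)\{a} → ··a··> q3
  q3 = ((rec X. a.((a.X)\{a}\{a} + 0) + b.a.(X + 0)\{a}) + 0)\{a} → ··b··> q4
  q4 = (a.((rec X. a.((a.X)\{a}\{a} + 0) + b.a.(X + 0)\{a}) + 0)\{a})\{a} → deadlocked
Partition-refinement fixed point:
  B0 = {p0, q0}
  B1 = {p1, p4, q1, q4}
  B2 = {p2, q2}
  B3 = {p3, q3}
p0 ∈ B0, q0 ∈ B0 → same block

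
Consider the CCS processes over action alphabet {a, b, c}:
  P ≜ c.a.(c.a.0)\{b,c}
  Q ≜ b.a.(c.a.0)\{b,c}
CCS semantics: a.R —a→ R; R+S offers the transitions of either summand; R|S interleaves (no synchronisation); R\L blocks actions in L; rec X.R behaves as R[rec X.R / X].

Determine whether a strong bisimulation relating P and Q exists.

LTS(P): 3 reachable states
  s0 = c.a.(c.a.0)\{b,c} has moves --c--▸ s1
  s1 = a.(c.a.0)\{b,c} has moves --a--▸ s2
  s2 = (c.a.0)\{b,c} has moves deadlocked
LTS(Q): 3 reachable states
  t0 = b.a.(c.a.0)\{b,c} has moves --b--▸ t1
  t1 = a.(c.a.0)\{b,c} has moves --a--▸ t2
  t2 = (c.a.0)\{b,c} has moves deadlocked
Coarsest stable partition (strong bisimilarity classes):
  B0 = {s0}
  B1 = {s1, t1}
  B2 = {s2, t2}
  B3 = {t0}
s0 ∈ B0, t0 ∈ B3 → different blocks

P ≁ Q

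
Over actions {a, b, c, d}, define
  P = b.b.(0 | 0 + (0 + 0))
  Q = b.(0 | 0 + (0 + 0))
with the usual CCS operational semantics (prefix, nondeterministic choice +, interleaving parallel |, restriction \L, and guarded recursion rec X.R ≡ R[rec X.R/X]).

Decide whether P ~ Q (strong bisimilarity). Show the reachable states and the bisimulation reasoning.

P ≁ Q

Reachable graph of P (3 states):
  u0 = b.b.(0 | 0 + (0 + 0)) ⊢ ··b··> u1
  u1 = b.(0 | 0 + (0 + 0)) ⊢ ··b··> u2
  u2 = 0 | 0 + (0 + 0) ⊢ ∅
Reachable graph of Q (2 states):
  v0 = b.(0 | 0 + (0 + 0)) ⊢ ··b··> v1
  v1 = 0 | 0 + (0 + 0) ⊢ ∅
Bisimilarity quotient blocks:
  B0 = {u0}
  B1 = {u1, v0}
  B2 = {u2, v1}
u0 ∈ B0, v0 ∈ B1 → different blocks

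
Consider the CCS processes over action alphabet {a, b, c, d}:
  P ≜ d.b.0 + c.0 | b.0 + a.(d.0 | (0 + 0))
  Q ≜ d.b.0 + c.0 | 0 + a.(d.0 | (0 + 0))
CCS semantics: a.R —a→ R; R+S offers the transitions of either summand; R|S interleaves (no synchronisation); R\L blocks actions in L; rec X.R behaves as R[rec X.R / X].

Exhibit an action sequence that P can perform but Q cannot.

b

P's transition system — 8 states:
  p0 = d.b.0 + c.0 | b.0 + a.(d.0 | (0 + 0)) → —a→ p1, —b→ p2, —c→ p3, —d→ p4
  p1 = d.0 | (0 + 0) → —d→ p5
  p2 = c.0 | 0 → —c→ p6
  p3 = 0 | b.0 → —b→ p6
  p4 = b.0 → —b→ p7
  p5 = 0 | (0 + 0) → ·
  p6 = 0 | 0 → ·
  p7 = 0 → ·
Q's transition system — 6 states:
  q0 = d.b.0 + c.0 | 0 + a.(d.0 | (0 + 0)) → —a→ q1, —c→ q2, —d→ q3
  q1 = d.0 | (0 + 0) → —d→ q4
  q2 = 0 | 0 → ·
  q3 = b.0 → —b→ q5
  q4 = 0 | (0 + 0) → ·
  q5 = 0 → ·
Executing b from P (initial set {p0}):
  after b @ step 1: {p2}
  P completes σ.
Executing b from Q (initial set {q0}):
  after b @ step 1: ∅ (Q stuck)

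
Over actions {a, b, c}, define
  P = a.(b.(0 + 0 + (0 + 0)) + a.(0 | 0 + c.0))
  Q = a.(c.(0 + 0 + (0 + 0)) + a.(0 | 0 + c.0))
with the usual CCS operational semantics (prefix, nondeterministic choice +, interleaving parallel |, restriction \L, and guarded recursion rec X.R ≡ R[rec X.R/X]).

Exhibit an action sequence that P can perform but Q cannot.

ab

Reachable graph of P (5 states):
  m0 = a.(b.(0 + 0 + (0 + 0)) + a.(0 | 0 + c.0)) | ··a··> m1
  m1 = b.(0 + 0 + (0 + 0)) + a.(0 | 0 + c.0) | ··a··> m2, ··b··> m3
  m2 = 0 | 0 + c.0 | ··c··> m4
  m3 = 0 + 0 + (0 + 0) | ·
  m4 = 0 | ·
Reachable graph of Q (5 states):
  n0 = a.(c.(0 + 0 + (0 + 0)) + a.(0 | 0 + c.0)) | ··a··> n1
  n1 = c.(0 + 0 + (0 + 0)) + a.(0 | 0 + c.0) | ··a··> n2, ··c··> n3
  n2 = 0 | 0 + c.0 | ··c··> n4
  n3 = 0 + 0 + (0 + 0) | ·
  n4 = 0 | ·
Run σ = ⟨ab⟩ on P: start {m0}
  [1] a ⇒ {m1}
  [2] b ⇒ {m3}
  — P admits the full trace.
Run σ = ⟨ab⟩ on Q: start {n0}
  [1] a ⇒ {n1}
  [2] b ⇒ no successor for Q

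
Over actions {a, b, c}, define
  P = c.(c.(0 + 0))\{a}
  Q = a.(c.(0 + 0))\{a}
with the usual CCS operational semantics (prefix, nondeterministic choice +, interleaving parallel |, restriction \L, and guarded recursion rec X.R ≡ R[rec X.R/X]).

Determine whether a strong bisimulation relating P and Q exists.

not bisimilar

Reachable graph of P (3 states):
  m0 = c.(c.(0 + 0))\{a} | ··c··> m1
  m1 = (c.(0 + 0))\{a} | ··c··> m2
  m2 = (0 + 0)\{a} | (no moves)
Reachable graph of Q (3 states):
  n0 = a.(c.(0 + 0))\{a} | ··a··> n1
  n1 = (c.(0 + 0))\{a} | ··c··> n2
  n2 = (0 + 0)\{a} | (no moves)
Bisimilarity quotient blocks:
  B0 = {m0}
  B1 = {m1, n1}
  B2 = {m2, n2}
  B3 = {n0}
m0 ∈ B0, n0 ∈ B3 → different blocks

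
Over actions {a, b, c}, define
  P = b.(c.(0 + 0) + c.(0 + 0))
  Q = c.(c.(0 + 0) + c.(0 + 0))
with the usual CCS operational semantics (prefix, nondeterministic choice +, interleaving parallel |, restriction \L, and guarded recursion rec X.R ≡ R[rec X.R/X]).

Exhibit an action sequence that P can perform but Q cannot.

Reachable graph of P (3 states):
  m0 = b.(c.(0 + 0) + c.(0 + 0)) ⊢ -b-> m1
  m1 = c.(0 + 0) + c.(0 + 0) ⊢ -c-> m2
  m2 = 0 + 0 ⊢ deadlocked
Reachable graph of Q (3 states):
  n0 = c.(c.(0 + 0) + c.(0 + 0)) ⊢ -c-> n1
  n1 = c.(0 + 0) + c.(0 + 0) ⊢ -c-> n2
  n2 = 0 + 0 ⊢ deadlocked
Executing b from P (initial set {m0}):
  step 1 (b): {m1}
  ✓ P
Executing b from Q (initial set {n0}):
  step 1 (b): no successor for Q

b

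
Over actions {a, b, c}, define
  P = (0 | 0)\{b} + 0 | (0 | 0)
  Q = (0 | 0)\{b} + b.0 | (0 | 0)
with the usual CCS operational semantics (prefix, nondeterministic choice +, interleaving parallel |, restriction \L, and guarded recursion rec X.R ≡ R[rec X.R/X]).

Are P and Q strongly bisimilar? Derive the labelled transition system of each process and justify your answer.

P's transition system — 1 states:
  s0 = (0 | 0)\{b} + 0 | (0 | 0) ⊢ (no moves)
Q's transition system — 2 states:
  t0 = (0 | 0)\{b} + b.0 | (0 | 0) ⊢ --b--▸ t1
  t1 = 0 | (0 | 0) ⊢ (no moves)
Bisimilarity quotient blocks:
  B0 = {s0, t1}
  B1 = {t0}
s0 ∈ B0, t0 ∈ B1 → different blocks

not bisimilar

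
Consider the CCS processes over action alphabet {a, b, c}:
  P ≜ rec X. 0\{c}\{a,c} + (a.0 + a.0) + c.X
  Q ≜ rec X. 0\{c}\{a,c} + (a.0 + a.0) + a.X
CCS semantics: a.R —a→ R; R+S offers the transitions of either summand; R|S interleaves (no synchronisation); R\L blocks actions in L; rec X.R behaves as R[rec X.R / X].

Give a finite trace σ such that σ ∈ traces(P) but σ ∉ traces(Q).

c

P's transition system — 2 states:
  u0 = rec X. 0\{c}\{a,c} + (a.0 + a.0) + c.X has moves ··a··> u1, ··c··> u0
  u1 = 0 has moves stopped
Q's transition system — 2 states:
  v0 = rec X. 0\{c}\{a,c} + (a.0 + a.0) + a.X has moves ··a··> v0, ··a··> v1
  v1 = 0 has moves stopped
Executing c from P (initial set {u0}):
  [1] c ⇒ {u0}
  P completes σ.
Executing c from Q (initial set {v0}):
  [1] c ⇒ ∅ (Q stuck)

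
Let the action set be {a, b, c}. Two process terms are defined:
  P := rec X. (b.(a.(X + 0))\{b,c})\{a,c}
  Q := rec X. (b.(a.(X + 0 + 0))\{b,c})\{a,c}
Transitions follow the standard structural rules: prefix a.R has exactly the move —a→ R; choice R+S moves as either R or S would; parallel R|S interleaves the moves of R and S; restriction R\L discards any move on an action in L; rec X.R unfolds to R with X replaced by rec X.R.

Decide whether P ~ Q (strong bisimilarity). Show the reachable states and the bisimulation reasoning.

YES

P's transition system — 2 states:
  s0 = rec X. (b.(a.(X + 0))\{b,c})\{a,c} has moves -b-> s1
  s1 = (a.((rec X. (b.(a.(X + 0))\{b,c})\{a,c}) + 0))\{b,c}\{a,c} has moves stopped
Q's transition system — 2 states:
  t0 = rec X. (b.(a.(X + 0 + 0))\{b,c})\{a,c} has moves -b-> t1
  t1 = (a.((rec X. (b.(a.(X + 0 + 0))\{b,c})\{a,c}) + 0 + 0))\{b,c}\{a,c} has moves stopped
Coarsest stable partition (strong bisimilarity classes):
  B0 = {s0, t0}
  B1 = {s1, t1}
s0 ∈ B0, t0 ∈ B0 → same block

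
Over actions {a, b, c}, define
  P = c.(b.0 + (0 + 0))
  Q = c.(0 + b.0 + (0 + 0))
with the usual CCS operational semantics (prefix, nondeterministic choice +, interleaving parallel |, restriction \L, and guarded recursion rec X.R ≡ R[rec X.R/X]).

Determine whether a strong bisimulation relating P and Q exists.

YES

P's transition system — 3 states:
  p0 = c.(b.0 + (0 + 0)) ⊢ =c=> p1
  p1 = b.0 + (0 + 0) ⊢ =b=> p2
  p2 = 0 ⊢ deadlocked
Q's transition system — 3 states:
  q0 = c.(0 + b.0 + (0 + 0)) ⊢ =c=> q1
  q1 = 0 + b.0 + (0 + 0) ⊢ =b=> q2
  q2 = 0 ⊢ deadlocked
Bisimilarity quotient blocks:
  B0 = {p0, q0}
  B1 = {p1, q1}
  B2 = {p2, q2}
p0 ∈ B0, q0 ∈ B0 → same block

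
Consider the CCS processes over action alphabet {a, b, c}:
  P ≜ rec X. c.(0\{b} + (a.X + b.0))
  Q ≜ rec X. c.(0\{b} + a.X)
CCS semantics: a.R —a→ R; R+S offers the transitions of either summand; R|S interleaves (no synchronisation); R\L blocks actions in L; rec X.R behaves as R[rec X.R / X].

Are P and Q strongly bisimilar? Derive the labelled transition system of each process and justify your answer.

Reachable graph of P (3 states):
  m0 = rec X. c.(0\{b} + (a.X + b.0)) :: -c-> m1
  m1 = 0\{b} + (a.(rec X. c.(0\{b} + (a.X + b.0))) + b.0) :: -a-> m0, -b-> m2
  m2 = 0 :: (no moves)
Reachable graph of Q (2 states):
  n0 = rec X. c.(0\{b} + a.X) :: -c-> n1
  n1 = 0\{b} + a.(rec X. c.(0\{b} + a.X)) :: -a-> n0
Partition-refinement fixed point:
  B0 = {m0}
  B1 = {m1}
  B2 = {m2}
  B3 = {n0}
  B4 = {n1}
m0 ∈ B0, n0 ∈ B3 → different blocks

P ≁ Q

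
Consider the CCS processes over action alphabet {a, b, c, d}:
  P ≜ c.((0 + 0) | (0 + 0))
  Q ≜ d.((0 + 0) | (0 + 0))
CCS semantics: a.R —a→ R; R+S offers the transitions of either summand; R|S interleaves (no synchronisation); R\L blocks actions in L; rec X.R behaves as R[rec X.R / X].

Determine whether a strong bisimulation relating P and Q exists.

not bisimilar

LTS(P): 2 reachable states
  s0 = c.((0 + 0) | (0 + 0)) → —c→ s1
  s1 = (0 + 0) | (0 + 0) → deadlocked
LTS(Q): 2 reachable states
  t0 = d.((0 + 0) | (0 + 0)) → —d→ t1
  t1 = (0 + 0) | (0 + 0) → deadlocked
Bisimilarity quotient blocks:
  B0 = {s0}
  B1 = {s1, t1}
  B2 = {t0}
s0 ∈ B0, t0 ∈ B2 → different blocks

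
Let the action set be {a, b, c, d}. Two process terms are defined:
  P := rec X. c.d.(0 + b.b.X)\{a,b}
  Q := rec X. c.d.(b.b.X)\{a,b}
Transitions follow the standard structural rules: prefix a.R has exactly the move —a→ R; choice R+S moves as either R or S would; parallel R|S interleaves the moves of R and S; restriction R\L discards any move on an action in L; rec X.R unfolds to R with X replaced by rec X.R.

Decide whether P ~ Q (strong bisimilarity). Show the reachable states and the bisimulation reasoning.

Reachable graph of P (3 states):
  m0 = rec X. c.d.(0 + b.b.X)\{a,b} :: =c=> m1
  m1 = d.(0 + b.b.(rec X. c.d.(0 + b.b.X)\{a,b}))\{a,b} :: =d=> m2
  m2 = (0 + b.b.(rec X. c.d.(0 + b.b.X)\{a,b}))\{a,b} :: ·
Reachable graph of Q (3 states):
  n0 = rec X. c.d.(b.b.X)\{a,b} :: =c=> n1
  n1 = d.(b.b.(rec X. c.d.(b.b.X)\{a,b}))\{a,b} :: =d=> n2
  n2 = (b.b.(rec X. c.d.(b.b.X)\{a,b}))\{a,b} :: ·
Coarsest stable partition (strong bisimilarity classes):
  B0 = {m0, n0}
  B1 = {m1, n1}
  B2 = {m2, n2}
m0 ∈ B0, n0 ∈ B0 → same block

bisimilar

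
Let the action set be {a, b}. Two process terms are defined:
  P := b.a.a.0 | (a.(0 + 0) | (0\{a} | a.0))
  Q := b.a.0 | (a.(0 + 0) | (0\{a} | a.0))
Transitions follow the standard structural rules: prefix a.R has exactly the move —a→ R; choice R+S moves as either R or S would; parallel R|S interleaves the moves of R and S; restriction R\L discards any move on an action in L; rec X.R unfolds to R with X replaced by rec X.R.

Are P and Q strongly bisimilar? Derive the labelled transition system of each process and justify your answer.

not bisimilar

P's transition system — 16 states:
  m0 = b.a.a.0 | (a.(0 + 0) | (0\{a} | a.0)) → --a--▸ m1, --a--▸ m2, --b--▸ m3
  m1 = b.a.a.0 | ((0 + 0) | (0\{a} | a.0)) → --a--▸ m4, --b--▸ m5
  m2 = b.a.a.0 | (a.(0 + 0) | (0\{a} | 0)) → --a--▸ m4, --b--▸ m6
  m3 = a.a.0 | (a.(0 + 0) | (0\{a} | a.0)) → --a--▸ m5, --a--▸ m6, --a--▸ m7
  m4 = b.a.a.0 | ((0 + 0) | (0\{a} | 0)) → --b--▸ m8
  m5 = a.a.0 | ((0 + 0) | (0\{a} | a.0)) → --a--▸ m8, --a--▸ m9
  m6 = a.a.0 | (a.(0 + 0) | (0\{a} | 0)) → --a--▸ m10, --a--▸ m8
  m7 = a.0 | (a.(0 + 0) | (0\{a} | a.0)) → --a--▸ m10, --a--▸ m11, --a--▸ m9
  m8 = a.a.0 | ((0 + 0) | (0\{a} | 0)) → --a--▸ m12
  m9 = a.0 | ((0 + 0) | (0\{a} | a.0)) → --a--▸ m12, --a--▸ m13
  m10 = a.0 | (a.(0 + 0) | (0\{a} | 0)) → --a--▸ m12, --a--▸ m14
  m11 = 0 | (a.(0 + 0) | (0\{a} | a.0)) → --a--▸ m13, --a--▸ m14
  m12 = a.0 | ((0 + 0) | (0\{a} | 0)) → --a--▸ m15
  m13 = 0 | ((0 + 0) | (0\{a} | a.0)) → --a--▸ m15
  m14 = 0 | (a.(0 + 0) | (0\{a} | 0)) → --a--▸ m15
  m15 = 0 | ((0 + 0) | (0\{a} | 0)) → ∅
Q's transition system — 12 states:
  n0 = b.a.0 | (a.(0 + 0) | (0\{a} | a.0)) → --a--▸ n1, --a--▸ n2, --b--▸ n3
  n1 = b.a.0 | ((0 + 0) | (0\{a} | a.0)) → --a--▸ n4, --b--▸ n5
  n2 = b.a.0 | (a.(0 + 0) | (0\{a} | 0)) → --a--▸ n4, --b--▸ n6
  n3 = a.0 | (a.(0 + 0) | (0\{a} | a.0)) → --a--▸ n5, --a--▸ n6, --a--▸ n7
  n4 = b.a.0 | ((0 + 0) | (0\{a} | 0)) → --b--▸ n8
  n5 = a.0 | ((0 + 0) | (0\{a} | a.0)) → --a--▸ n8, --a--▸ n9
  n6 = a.0 | (a.(0 + 0) | (0\{a} | 0)) → --a--▸ n10, --a--▸ n8
  n7 = 0 | (a.(0 + 0) | (0\{a} | a.0)) → --a--▸ n10, --a--▸ n9
  n8 = a.0 | ((0 + 0) | (0\{a} | 0)) → --a--▸ n11
  n9 = 0 | ((0 + 0) | (0\{a} | a.0)) → --a--▸ n11
  n10 = 0 | (a.(0 + 0) | (0\{a} | 0)) → --a--▸ n11
  n11 = 0 | ((0 + 0) | (0\{a} | 0)) → ∅
Bisimilarity quotient blocks:
  B0 = {m0}
  B1 = {m1, m2}
  B2 = {m5, m6, m7, n3}
  B3 = {m10, m11, m8, m9, n5, n6, n7}
  B4 = {m12, m13, m14, n10, n8, n9}
  B5 = {m15, n11}
  B6 = {m4}
  B7 = {m3}
  B8 = {n0}
  B9 = {n1, n2}
  B10 = {n4}
m0 ∈ B0, n0 ∈ B8 → different blocks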